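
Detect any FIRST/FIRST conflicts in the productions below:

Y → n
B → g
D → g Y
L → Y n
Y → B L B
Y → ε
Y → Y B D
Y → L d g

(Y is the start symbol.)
Yes. Y → n / Y → Y B D on { 'n' }; Y → n / Y → L d g on { 'n' }; Y → B L B / Y → Y B D on { 'g' }; Y → B L B / Y → L d g on { 'g' }; Y → Y B D / Y → L d g on { 'g', 'n' }

FIRST sets of the non-terminals at (or reachable through a nullable prefix from) the front of some alternative:
  FIRST(B) = { 'g' }
  FIRST(Y) = { 'g', 'n', ε }
  FIRST(L) = { 'g', 'n' }

Productions for Y:
  Y → n: FIRST = { 'n' }
  Y → B L B: FIRST = { 'g' }
  Y → ε: FIRST = { ε }
  Y → Y B D: FIRST = { 'g', 'n' }
  Y → L d g: FIRST = { 'g', 'n' }
B, D, L have only one production, so no FIRST/FIRST conflict is possible there.

Conflict for Y: Y → n and Y → Y B D
  Overlap: { 'n' }
Conflict for Y: Y → n and Y → L d g
  Overlap: { 'n' }
Conflict for Y: Y → B L B and Y → Y B D
  Overlap: { 'g' }
Conflict for Y: Y → B L B and Y → L d g
  Overlap: { 'g' }
Conflict for Y: Y → Y B D and Y → L d g
  Overlap: { 'g', 'n' }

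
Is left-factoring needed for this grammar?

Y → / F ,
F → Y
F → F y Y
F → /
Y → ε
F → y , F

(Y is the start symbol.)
No, left-factoring is not needed

Left-factoring is needed when two productions for the same non-terminal
share a common prefix on the right-hand side.

Productions for Y:
  Y → / F ,
  Y → ε
Productions for F:
  F → Y
  F → F y Y
  F → /
  F → y , F

No common prefixes found.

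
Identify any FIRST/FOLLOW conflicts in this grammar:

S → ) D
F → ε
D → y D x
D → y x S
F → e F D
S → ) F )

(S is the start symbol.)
A FIRST/FOLLOW conflict occurs when a non-terminal N has a nullable alternative N → β (β ⇒* ε) and another alternative N → α with FIRST(α) ∩ FOLLOW(N) ≠ ∅: on such a lookahead the parser cannot decide between expanding α and letting N vanish via β.

Nullable non-terminals: F.

F: nullable alternative(s) F → ε; FOLLOW(F) = { ')', 'y' }
  F → ε: FIRST \ {ε} = { } — this is the only nullable alternative, skip
  F → e F D: FIRST \ {ε} = { 'e' } — disjoint from FOLLOW(F)

D, S have no nullable alternative, so no FIRST/FOLLOW check is needed there.

No FIRST/FOLLOW conflicts found.

Answer: No FIRST/FOLLOW conflicts.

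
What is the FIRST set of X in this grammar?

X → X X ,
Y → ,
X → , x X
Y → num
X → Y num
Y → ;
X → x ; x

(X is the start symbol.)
{ ',', ';', 'num', 'x' }

FIRST sets of the other non-terminals involved (by the same procedure, iterated to a fixed point):
  FIRST(Y) = { ',', ';', 'num' }

From X → X X ,:
  - X is the symbol being defined: contributes nothing new
    X is not nullable, so stop
From X → , x X:
  - ',' is a terminal: add ',' and stop
From X → Y num:
  - Y is a non-terminal: add FIRST(Y) \ {ε} = { ',', ';', 'num' }
    Y is not nullable, so stop
From X → x ; x:
  - x is a terminal: add 'x' and stop

Collecting: FIRST(X) = { ',', ';', 'num', 'x' }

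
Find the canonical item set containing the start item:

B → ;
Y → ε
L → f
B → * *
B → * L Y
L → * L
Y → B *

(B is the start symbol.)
First, augment the grammar with B' → B
I₀ = CLOSURE({ [B' → . B] }):
  [B' → . B] has the dot before B: add [B → . ;], [B → . * *], [B → . * L Y]
No further items can be added.

I₀ = { [B → . * *], [B → . * L Y], [B → . ;], [B' → . B] }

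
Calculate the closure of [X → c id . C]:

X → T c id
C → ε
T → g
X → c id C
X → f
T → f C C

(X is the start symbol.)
{ [C → .], [X → c id . C] }

Start with: [X → c id . C]
  [X → c id . C] has the dot before C: add [C → .]
No further items can be added.

CLOSURE = { [C → .], [X → c id . C] }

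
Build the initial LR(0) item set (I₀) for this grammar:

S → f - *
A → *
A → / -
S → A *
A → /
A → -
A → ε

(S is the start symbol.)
First, augment the grammar with S' → S
I₀ = CLOSURE({ [S' → . S] }):
  [S' → . S] has the dot before S: add [S → . f - *], [S → . A *]
  [S → . A *] has the dot before A: add [A → . *], [A → . / -], [A → . /], [A → . -], [A → .]
No further items can be added.

I₀ = { [A → . *], [A → . -], [A → . / -], [A → . /], [A → .], [S → . A *], [S → . f - *], [S' → . S] }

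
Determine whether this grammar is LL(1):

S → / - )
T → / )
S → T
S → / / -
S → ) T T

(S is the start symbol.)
A grammar is LL(1) if for each non-terminal N with multiple productions, the predict sets of those productions are pairwise disjoint, where PREDICT(N → α) = (FIRST(α) \ {ε}) ∪ (FOLLOW(N) if α ⇒* ε).

Relevant sets:
  FIRST(T) = { '/' }

For S:
  PREDICT(S → '/' '-' ')') = { '/' }
  PREDICT(S → T) = { '/' }
  PREDICT(S → '/' '/' '-') = { '/' }
  PREDICT(S → ')' T T) = { ')' }
T has a single production, so nothing to check there.

Conflict found: Predict set conflict for S: { '/' }
The grammar is NOT LL(1).

Answer: No. Predict set conflict for S: { '/' }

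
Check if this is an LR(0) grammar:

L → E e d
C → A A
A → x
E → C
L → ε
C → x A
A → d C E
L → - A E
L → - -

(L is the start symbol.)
No. Shift-reduce conflict between [L → .] and [A → . d C E]

Augment with L' → L and build the canonical LR(0) collection (I0 = CLOSURE({[L' → . L]}), then GOTO on every symbol after a dot until no new states appear). It has 18 states:
  I0: { [A → . d C E], [A → . x], [C → . A A], [C → . x A], [E → . C], [L → . - -], [L → . - A E], [L → . E e d], [L → .], [L' → . L] }  — shift, reduce
  I1: { [A → . d C E], [A → . x], [L → - . -], [L → - . A E] }  — shift
  I2: { [A → . d C E], [A → . x], [C → A . A] }  — shift
  I3: { [E → C .] }  — reduce
  I4: { [L → E . e d] }  — shift
  I5: { [L' → L .] }  — accept
  I6: { [A → . d C E], [A → . x], [A → d . C E], [C → . A A], [C → . x A] }  — shift
  I7: { [A → . d C E], [A → . x], [A → x .], [C → x . A] }  — shift, reduce
  I8: { [C → x A .] }  — reduce
  I9: { [A → x .] }  — reduce
  I10: { [A → . d C E], [A → . x], [A → d C . E], [C → . A A], [C → . x A], [E → . C] }  — shift
  I11: { [A → d C E .] }  — reduce
  I12: { [L → E e . d] }  — shift
  I13: { [L → E e d .] }  — reduce
  I14: { [C → A A .] }  — reduce
  I15: { [L → - - .] }  — reduce
  I16: { [A → . d C E], [A → . x], [C → . A A], [C → . x A], [E → . C], [L → - A . E] }  — shift
  I17: { [L → - A E .] }  — reduce

Conflict in state I0:
  Shift-reduce conflict between [L → .] and [A → . d C E]
So the grammar is NOT LR(0).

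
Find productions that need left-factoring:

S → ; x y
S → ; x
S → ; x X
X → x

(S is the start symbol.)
Yes, S has productions with common prefix '; x'

Left-factoring is needed when two productions for the same non-terminal
share a common prefix on the right-hand side.

Productions for S:
  S → ; x y
  S → ; x
  S → ; x X

Found common prefix '; x' in productions for S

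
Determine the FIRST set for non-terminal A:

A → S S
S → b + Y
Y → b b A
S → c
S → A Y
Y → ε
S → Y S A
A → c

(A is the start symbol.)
{ 'b', 'c' }

FIRST sets of the other non-terminals involved (by the same procedure, iterated to a fixed point):
  FIRST(S) = { 'b', 'c' }

From A → S S:
  - S is a non-terminal: add FIRST(S) \ {ε} = { 'b', 'c' }
    S is not nullable, so stop
From A → c:
  - c is a terminal: add 'c' and stop

Collecting: FIRST(A) = { 'b', 'c' }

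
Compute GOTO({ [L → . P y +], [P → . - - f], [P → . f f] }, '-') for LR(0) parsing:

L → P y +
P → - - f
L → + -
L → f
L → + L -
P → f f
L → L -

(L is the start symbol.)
GOTO(I, '-') = CLOSURE({ [A → αX.β] : [A → α.Xβ] ∈ I, X = '-' })

Items with dot before '-', with the dot advanced:
  [P → . - - f] → [P → - . - f]
Closure adds nothing (no advanced item has the dot before a non-terminal).

GOTO = { [P → - . - f] }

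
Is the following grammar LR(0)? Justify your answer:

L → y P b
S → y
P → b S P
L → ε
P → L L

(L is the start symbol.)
Augment with L' → L and build the canonical LR(0) collection (I0 = CLOSURE({[L' → . L]}), then GOTO on every symbol after a dot until no new states appear). It has 11 states:
  I0: { [L → . y P b], [L → .], [L' → . L] }  — shift, reduce
  I1: { [L' → L .] }  — accept
  I2: { [L → . y P b], [L → .], [L → y . P b], [P → . L L], [P → . b S P] }  — shift, reduce
  I3: { [L → . y P b], [L → .], [P → L . L] }  — shift, reduce
  I4: { [L → y P . b] }  — shift
  I5: { [P → b . S P], [S → . y] }  — shift
  I6: { [L → . y P b], [L → .], [P → . L L], [P → . b S P], [P → b S . P] }  — shift, reduce
  I7: { [S → y .] }  — reduce
  I8: { [P → b S P .] }  — reduce
  I9: { [L → y P b .] }  — reduce
  I10: { [P → L L .] }  — reduce

Conflict in state I0:
  Shift-reduce conflict between [L → .] and [L → . y P b]
So the grammar is NOT LR(0).

Answer: No. Shift-reduce conflict between [L → .] and [L → . y P b]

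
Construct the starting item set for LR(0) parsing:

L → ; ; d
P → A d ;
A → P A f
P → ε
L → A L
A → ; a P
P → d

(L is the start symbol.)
{ [A → . ; a P], [A → . P A f], [L → . ; ; d], [L → . A L], [L' → . L], [P → . A d ;], [P → . d], [P → .] }

First, augment the grammar with L' → L
I₀ = CLOSURE({ [L' → . L] }):
  [L' → . L] has the dot before L: add [L → . ; ; d], [L → . A L]
  [L → . A L] has the dot before A: add [A → . P A f], [A → . ; a P]
  [A → . P A f] has the dot before P: add [P → . A d ;], [P → .], [P → . d]
No further items can be added.

I₀ = { [A → . ; a P], [A → . P A f], [L → . ; ; d], [L → . A L], [L' → . L], [P → . A d ;], [P → . d], [P → .] }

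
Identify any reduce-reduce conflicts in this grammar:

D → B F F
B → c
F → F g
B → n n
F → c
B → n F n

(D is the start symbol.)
A reduce-reduce conflict occurs when an LR(0) state has two complete items [A → α .] and [B → β .] — both call for a reduction, and with no lookahead the parser cannot choose between them.

Augment with D' → D and build the canonical LR(0) collection (I0 = CLOSURE({[D' → . D]}), then GOTO on every symbol after a dot until no new states appear). It has 12 states:
  I0: { [B → . c], [B → . n F n], [B → . n n], [D → . B F F], [D' → . D] }  — shift
  I1: { [D → B . F F], [F → . F g], [F → . c] }  — shift
  I2: { [D' → D .] }  — accept
  I3: { [B → c .] }  — reduce
  I4: { [B → n . F n], [B → n . n], [F → . F g], [F → . c] }  — shift
  I5: { [B → n F . n], [F → F . g] }  — shift
  I6: { [F → c .] }  — reduce
  I7: { [B → n n .] }  — reduce
  I8: { [F → F g .] }  — reduce
  I9: { [B → n F n .] }  — reduce
  I10: { [D → B F . F], [F → . F g], [F → . c], [F → F . g] }  — shift
  I11: { [D → B F F .], [F → F . g] }  — shift, reduce

No state contains more than one complete item.

Answer: No reduce-reduce conflicts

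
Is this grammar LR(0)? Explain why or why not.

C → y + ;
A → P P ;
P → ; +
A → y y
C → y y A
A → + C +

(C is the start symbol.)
Yes, the grammar is LR(0)

A grammar is LR(0) if no state in the canonical LR(0) collection has:
  - both a shift item (dot before a terminal) and a complete item (shift-reduce conflict), or
  - two or more complete items (reduce-reduce conflict; the accept item [C' → C .] counts as a complete item here).

Augment with C' → C and build the canonical LR(0) collection (I0 = CLOSURE({[C' → . C]}), then GOTO on every symbol after a dot until no new states appear). It has 17 states:
  I0: { [C → . y + ;], [C → . y y A], [C' → . C] }  — shift
  I1: { [C' → C .] }  — accept
  I2: { [C → y . + ;], [C → y . y A] }  — shift
  I3: { [C → y + . ;] }  — shift
  I4: { [A → . + C +], [A → . P P ;], [A → . y y], [C → y y . A], [P → . ; +] }  — shift
  I5: { [A → + . C +], [C → . y + ;], [C → . y y A] }  — shift
  I6: { [P → ; . +] }  — shift
  I7: { [C → y y A .] }  — reduce
  I8: { [A → P . P ;], [P → . ; +] }  — shift
  I9: { [A → y . y] }  — shift
  I10: { [A → y y .] }  — reduce
  I11: { [A → P P . ;] }  — shift
  I12: { [A → P P ; .] }  — reduce
  I13: { [P → ; + .] }  — reduce
  I14: { [A → + C . +] }  — shift
  I15: { [A → + C + .] }  — reduce
  I16: { [C → y + ; .] }  — reduce

Every state is either a pure shift/goto state or contains exactly one complete item and nothing to shift — no conflicts. The grammar is LR(0).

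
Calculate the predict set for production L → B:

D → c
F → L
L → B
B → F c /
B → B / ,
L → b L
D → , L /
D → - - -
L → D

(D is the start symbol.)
PREDICT(L → B) = (FIRST(RHS) \ {ε}) ∪ (FOLLOW(L) if ε ∈ FIRST(RHS), i.e. RHS ⇒* ε)
FIRST(B) = { ',', '-', 'b', 'c' }
FIRST(B) = { ',', '-', 'b', 'c' }
ε ∉ FIRST(B), so FOLLOW(L) is not added.
PREDICT(L → B) = { ',', '-', 'b', 'c' }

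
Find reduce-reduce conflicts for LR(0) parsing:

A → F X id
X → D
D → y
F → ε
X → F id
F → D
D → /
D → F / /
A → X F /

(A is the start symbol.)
A reduce-reduce conflict occurs when an LR(0) state has two complete items [A → α .] and [B → β .] — both call for a reduction, and with no lookahead the parser cannot choose between them.

Augment with A' → A and build the canonical LR(0) collection (I0 = CLOSURE({[A' → . A]}), then GOTO on every symbol after a dot until no new states appear). It has 17 states:
  I0: { [A → . F X id], [A → . X F /], [A' → . A], [D → . /], [D → . F / /], [D → . y], [F → . D], [F → .], [X → . D], [X → . F id] }  — shift, reduce
  I1: { [D → / .] }  — reduce
  I2: { [A' → A .] }  — accept
  I3: { [F → D .], [X → D .] }  — 2 reduces
  I4: { [A → F . X id], [D → . /], [D → . F / /], [D → . y], [D → F . / /], [F → . D], [F → .], [X → . D], [X → . F id], [X → F . id] }  — shift, reduce
  I5: { [A → X . F /], [D → . /], [D → . F / /], [D → . y], [F → . D], [F → .] }  — shift, reduce
  I6: { [D → y .] }  — reduce
  I7: { [F → D .] }  — reduce
  I8: { [A → X F . /], [D → F . / /] }  — shift
  I9: { [A → X F / .], [D → F / . /] }  — shift, reduce
  I10: { [D → F / / .] }  — reduce
  I11: { [D → / .], [D → F / . /] }  — shift, reduce
  I12: { [D → F . / /], [X → F . id] }  — shift
  I13: { [A → F X . id] }  — shift
  I14: { [X → F id .] }  — reduce
  I15: { [A → F X id .] }  — reduce
  I16: { [D → F / . /] }  — shift

I3 contains complete items [F → D .], [X → D .] — reduce-reduce conflict.

Answer: Yes — I3: [F → D .] vs [X → D .]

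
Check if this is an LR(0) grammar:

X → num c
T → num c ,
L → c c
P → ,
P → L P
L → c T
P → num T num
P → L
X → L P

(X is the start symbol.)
No. Shift-reduce conflict between [P → L .] and [L → . c T]

Augment with X' → X and build the canonical LR(0) collection (I0 = CLOSURE({[X' → . X]}), then GOTO on every symbol after a dot until no new states appear). It has 18 states:
  I0: { [L → . c T], [L → . c c], [X → . L P], [X → . num c], [X' → . X] }  — shift
  I1: { [L → . c T], [L → . c c], [P → . ,], [P → . L P], [P → . L], [P → . num T num], [X → L . P] }  — shift
  I2: { [X' → X .] }  — accept
  I3: { [L → c . T], [L → c . c], [T → . num c ,] }  — shift
  I4: { [X → num . c] }  — shift
  I5: { [X → num c .] }  — reduce
  I6: { [L → c T .] }  — reduce
  I7: { [L → c c .] }  — reduce
  I8: { [T → num . c ,] }  — shift
  I9: { [T → num c . ,] }  — shift
  I10: { [T → num c , .] }  — reduce
  I11: { [P → , .] }  — reduce
  I12: { [L → . c T], [L → . c c], [P → . ,], [P → . L P], [P → . L], [P → . num T num], [P → L . P], [P → L .] }  — shift, reduce
  I13: { [X → L P .] }  — reduce
  I14: { [P → num . T num], [T → . num c ,] }  — shift
  I15: { [P → num T . num] }  — shift
  I16: { [P → num T num .] }  — reduce
  I17: { [P → L P .] }  — reduce

Conflict in state I12:
  Shift-reduce conflict between [P → L .] and [L → . c T]
So the grammar is NOT LR(0).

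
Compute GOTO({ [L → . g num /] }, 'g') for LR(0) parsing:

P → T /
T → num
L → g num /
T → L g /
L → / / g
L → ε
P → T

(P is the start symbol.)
{ [L → g . num /] }

GOTO(I, 'g') = CLOSURE({ [A → αX.β] : [A → α.Xβ] ∈ I, X = 'g' })

Items with dot before 'g', with the dot advanced:
  [L → . g num /] → [L → g . num /]
Closure adds nothing (no advanced item has the dot before a non-terminal).

GOTO = { [L → g . num /] }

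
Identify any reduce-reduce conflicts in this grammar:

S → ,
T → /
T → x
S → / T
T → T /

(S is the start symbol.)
A reduce-reduce conflict occurs when an LR(0) state has two complete items [A → α .] and [B → β .] — both call for a reduction, and with no lookahead the parser cannot choose between them.

Augment with S' → S and build the canonical LR(0) collection (I0 = CLOSURE({[S' → . S]}), then GOTO on every symbol after a dot until no new states appear). It has 8 states:
  I0: { [S → . ,], [S → . / T], [S' → . S] }  — shift
  I1: { [S → , .] }  — reduce
  I2: { [S → / . T], [T → . /], [T → . T /], [T → . x] }  — shift
  I3: { [S' → S .] }  — accept
  I4: { [T → / .] }  — reduce
  I5: { [S → / T .], [T → T . /] }  — shift, reduce
  I6: { [T → x .] }  — reduce
  I7: { [T → T / .] }  — reduce

No state contains more than one complete item.

Answer: No reduce-reduce conflicts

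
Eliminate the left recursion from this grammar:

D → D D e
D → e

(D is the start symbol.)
D is directly left-recursive. The standard transformation for
  A → A α₁ | ... | A α_m | β₁ | ... | β_n
is
  A  → β₁ A' | ... | β_n A'
  A' → α₁ A' | ... | α_m A' | ε

D → e becomes D → e D'
D → D D e becomes D' → D e D'
Add D' → ε

Resulting grammar:
D → e D'
D' → D e D'
D' → ε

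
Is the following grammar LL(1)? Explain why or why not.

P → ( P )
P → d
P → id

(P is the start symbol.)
A grammar is LL(1) if for each non-terminal N with multiple productions, the predict sets of those productions are pairwise disjoint, where PREDICT(N → α) = (FIRST(α) \ {ε}) ∪ (FOLLOW(N) if α ⇒* ε).

For P:
  PREDICT(P → '(' P ')') = { '(' }
  PREDICT(P → d) = { 'd' }
  PREDICT(P → id) = { 'id' }

All predict sets are disjoint. The grammar IS LL(1).

Answer: Yes, the grammar is LL(1).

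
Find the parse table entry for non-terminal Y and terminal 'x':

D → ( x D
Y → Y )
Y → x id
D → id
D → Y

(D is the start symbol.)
To find M[Y, 'x'], we find productions for Y where 'x' is in the predict set (PREDICT(N → α) = (FIRST(α) \ {ε}) ∪ (FOLLOW(N) if α ⇒* ε)).

Relevant sets:
  FIRST(Y) = { 'x' }

Y → Y ): PREDICT = { 'x' }
  'x' is in predict set, so this production goes in M[Y, 'x']
Y → x id: PREDICT = { 'x' }
  'x' is in predict set, so this production goes in M[Y, 'x']

M[Y, 'x'] = Y → Y ), Y → x id  (a multiply-defined cell — the grammar is not LL(1))

Answer: Y → Y ), Y → x id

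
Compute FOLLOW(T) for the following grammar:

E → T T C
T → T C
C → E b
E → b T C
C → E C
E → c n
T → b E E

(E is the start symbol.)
To compute FOLLOW(T), find every occurrence of T on a right-hand side N → α T β: add FIRST(β) \ {ε}, and if β is empty or nullable also add FOLLOW(N). Iterate to a fixed point.

In E → T T C: T is followed by T C, add FIRST(T C) \ {ε} = { 'b' }
In E → T T C: T is followed by C, add FIRST(C) \ {ε} = { 'b', 'c' }
In T → T C: T is followed by C, add FIRST(C) \ {ε} = { 'b', 'c' }
In E → b T C: T is followed by C, add FIRST(C) \ {ε} = { 'b', 'c' }

Taking the union: FOLLOW(T) = { 'b', 'c' }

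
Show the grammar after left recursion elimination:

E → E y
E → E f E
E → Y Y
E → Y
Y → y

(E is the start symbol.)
E is directly left-recursive. The standard transformation for
  A → A α₁ | ... | A α_m | β₁ | ... | β_n
is
  A  → β₁ A' | ... | β_n A'
  A' → α₁ A' | ... | α_m A' | ε

E → Y Y becomes E → Y Y E'
E → Y becomes E → Y E'
E → E y becomes E' → y E'
E → E f E becomes E' → f E E'
Add E' → ε

Productions for other non-terminals are unchanged:
  Y → y

Resulting grammar:
E → Y Y E'
E → Y E'
E' → y E'
E' → f E E'
E' → ε
Y → y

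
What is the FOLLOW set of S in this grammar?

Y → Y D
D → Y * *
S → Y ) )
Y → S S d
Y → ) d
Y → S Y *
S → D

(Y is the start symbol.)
To compute FOLLOW(S), find every occurrence of S on a right-hand side N → α S β: add FIRST(β) \ {ε}, and if β is empty or nullable also add FOLLOW(N). Iterate to a fixed point.

In Y → S S d: S is followed by S d, add FIRST(S d) \ {ε} = { ')' }
In Y → S S d: S is followed by d, add FIRST(d) \ {ε} = { 'd' }
In Y → S Y *: S is followed by Y '*', add FIRST(Y '*') \ {ε} = { ')' }

Taking the union: FOLLOW(S) = { ')', 'd' }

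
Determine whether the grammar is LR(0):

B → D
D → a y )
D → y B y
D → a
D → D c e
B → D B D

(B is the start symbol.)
No. Shift-reduce conflict between [B → D .] and [D → D . c e]

A grammar is LR(0) if no state in the canonical LR(0) collection has:
  - both a shift item (dot before a terminal) and a complete item (shift-reduce conflict), or
  - two or more complete items (reduce-reduce conflict; the accept item [B' → B .] counts as a complete item here).

Augment with B' → B and build the canonical LR(0) collection (I0 = CLOSURE({[B' → . B]}), then GOTO on every symbol after a dot until no new states appear). It has 13 states:
  I0: { [B → . D B D], [B → . D], [B' → . B], [D → . D c e], [D → . a y )], [D → . a], [D → . y B y] }  — shift
  I1: { [B' → B .] }  — accept
  I2: { [B → . D B D], [B → . D], [B → D . B D], [B → D .], [D → . D c e], [D → . a y )], [D → . a], [D → . y B y], [D → D . c e] }  — shift, reduce
  I3: { [D → a . y )], [D → a .] }  — shift, reduce
  I4: { [B → . D B D], [B → . D], [D → . D c e], [D → . a y )], [D → . a], [D → . y B y], [D → y . B y] }  — shift
  I5: { [D → y B . y] }  — shift
  I6: { [D → y B y .] }  — reduce
  I7: { [D → a y . )] }  — shift
  I8: { [D → a y ) .] }  — reduce
  I9: { [B → D B . D], [D → . D c e], [D → . a y )], [D → . a], [D → . y B y] }  — shift
  I10: { [D → D c . e] }  — shift
  I11: { [D → D c e .] }  — reduce
  I12: { [B → D B D .], [D → D . c e] }  — shift, reduce

Conflict in state I2:
  Shift-reduce conflict between [B → D .] and [D → D . c e]
So the grammar is NOT LR(0).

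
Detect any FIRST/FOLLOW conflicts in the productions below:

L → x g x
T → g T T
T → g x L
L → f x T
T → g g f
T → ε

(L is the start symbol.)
Yes. T → g T T with FOLLOW(T) on { 'g' }; T → g x L with FOLLOW(T) on { 'g' }; T → g g f with FOLLOW(T) on { 'g' }

Nullable non-terminals: T.

T: nullable alternative(s) T → ε; FOLLOW(T) = { $, 'g' }
  T → g T T: FIRST \ {ε} = { 'g' } — overlaps FOLLOW(T) on { 'g' }: CONFLICT
  T → g x L: FIRST \ {ε} = { 'g' } — overlaps FOLLOW(T) on { 'g' }: CONFLICT
  T → g g f: FIRST \ {ε} = { 'g' } — overlaps FOLLOW(T) on { 'g' }: CONFLICT
  T → ε: FIRST \ {ε} = { } — this is the only nullable alternative, skip

L has no nullable alternative, so no FIRST/FOLLOW check is needed there.

So the grammar has 3 FIRST/FOLLOW conflicts (marked CONFLICT above).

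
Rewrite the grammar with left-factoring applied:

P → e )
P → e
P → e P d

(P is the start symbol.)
P → e P'
P' → )
P' → ε
P' → P d

Left-factoring transforms A → αβ₁ | αβ₂ into A → αA' and A' → β₁ | β₂
(α is the longest common prefix among the alternatives). Repeat until
no nonterminal has two alternatives with a common prefix.

Round 1: P has alternatives sharing prefix 'e'. Introduce P': P → e P'
  Add: P' → )
  Add: P' → ε
  Add: P' → P d

No remaining common prefixes — done.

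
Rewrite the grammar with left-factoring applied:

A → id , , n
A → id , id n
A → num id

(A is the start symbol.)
A → id , A'
A' → , n
A' → id n
A → num id

Left-factoring transforms A → αβ₁ | αβ₂ into A → αA' and A' → β₁ | β₂
(α is the longest common prefix among the alternatives). Repeat until
no nonterminal has two alternatives with a common prefix.

Round 1: A has alternatives sharing prefix 'id ,'. Introduce A': A → id , A'
  Add: A' → , n
  Add: A' → id n

No remaining common prefixes — done.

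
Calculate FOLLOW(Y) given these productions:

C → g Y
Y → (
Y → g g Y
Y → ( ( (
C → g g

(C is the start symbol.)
To compute FOLLOW(Y), find every occurrence of Y on a right-hand side N → α Y β: add FIRST(β) \ {ε}, and if β is empty or nullable also add FOLLOW(N). Iterate to a fixed point.

In C → g Y: Y is at the end, add FOLLOW(C)
In Y → g g Y: Y is at the end; this adds FOLLOW(Y) to itself — nothing new

The FOLLOW sets referred to above (computed the same way, to a fixed point):
  FOLLOW(C) = { $ }

Taking the union: FOLLOW(Y) = { $ }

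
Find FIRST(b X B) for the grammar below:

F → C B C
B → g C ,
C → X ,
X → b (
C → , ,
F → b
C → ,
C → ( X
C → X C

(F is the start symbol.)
To compute FIRST(b X B), process the symbols left to right:
Symbol b is a terminal. Add 'b' and stop.
FIRST(b X B) = { 'b' }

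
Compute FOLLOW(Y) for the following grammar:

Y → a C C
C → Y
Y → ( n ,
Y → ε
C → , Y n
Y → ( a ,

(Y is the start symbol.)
Y is the start symbol, so $ ∈ FOLLOW(Y).
In C → Y: Y is at the end, add FOLLOW(C)
In C → , Y n: Y is followed by n, add FIRST(n) \ {ε} = { 'n' }

The FOLLOW sets referred to above (computed the same way, to a fixed point):
  FOLLOW(C) = { $, '(', ',', 'a', 'n' }

Taking the union: FOLLOW(Y) = { $, '(', ',', 'a', 'n' }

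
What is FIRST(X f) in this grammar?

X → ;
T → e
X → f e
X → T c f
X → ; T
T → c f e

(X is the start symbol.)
{ ';', 'c', 'e', 'f' }

FIRST sets of the non-terminals involved (from the grammar, by fixed-point iteration):
  FIRST(X) = { ';', 'c', 'e', 'f' }

To compute FIRST(X f), process the symbols left to right:
Symbol X is a non-terminal. Add FIRST(X) \ {ε} = { ';', 'c', 'e', 'f' }
X is not nullable (ε ∉ FIRST(X)), so stop here.
FIRST(X f) = { ';', 'c', 'e', 'f' }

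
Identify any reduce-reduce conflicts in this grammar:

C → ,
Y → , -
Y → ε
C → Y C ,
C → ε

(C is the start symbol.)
Augment with C' → C and build the canonical LR(0) collection (I0 = CLOSURE({[C' → . C]}), then GOTO on every symbol after a dot until no new states appear). It has 7 states:
  I0: { [C → . ,], [C → . Y C ,], [C → .], [C' → . C], [Y → . , -], [Y → .] }  — shift, 2 reduces
  I1: { [C → , .], [Y → , . -] }  — shift, reduce
  I2: { [C' → C .] }  — accept
  I3: { [C → . ,], [C → . Y C ,], [C → .], [C → Y . C ,], [Y → . , -], [Y → .] }  — shift, 2 reduces
  I4: { [C → Y C . ,] }  — shift
  I5: { [C → Y C , .] }  — reduce
  I6: { [Y → , - .] }  — reduce

I0 contains complete items [C → .], [Y → .] — reduce-reduce conflict.
I3 contains complete items [C → .], [Y → .] — reduce-reduce conflict.

Answer: Yes — I0: [C → .] vs [Y → .]; I3: [C → .] vs [Y → .]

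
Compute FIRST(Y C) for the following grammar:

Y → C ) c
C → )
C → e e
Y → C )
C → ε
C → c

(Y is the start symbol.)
{ ')', 'c', 'e' }

FIRST sets of the non-terminals involved (from the grammar, by fixed-point iteration):
  FIRST(Y) = { ')', 'c', 'e' }

To compute FIRST(Y C), process the symbols left to right:
Symbol Y is a non-terminal. Add FIRST(Y) \ {ε} = { ')', 'c', 'e' }
Y is not nullable (ε ∉ FIRST(Y)), so stop here.
FIRST(Y C) = { ')', 'c', 'e' }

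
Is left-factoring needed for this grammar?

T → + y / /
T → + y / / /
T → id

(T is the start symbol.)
Left-factoring is needed when two productions for the same non-terminal
share a common prefix on the right-hand side.

Productions for T:
  T → + y / /
  T → + y / / /
  T → id

Found common prefix '+ y / /' in productions for T

Answer: Yes, T has productions with common prefix '+ y / /'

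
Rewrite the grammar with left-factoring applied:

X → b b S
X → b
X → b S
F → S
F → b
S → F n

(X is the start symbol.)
Left-factoring transforms A → αβ₁ | αβ₂ into A → αA' and A' → β₁ | β₂
(α is the longest common prefix among the alternatives). Repeat until
no nonterminal has two alternatives with a common prefix.

Round 1: X has alternatives sharing prefix 'b'. Introduce X': X → b X'
  Add: X' → b S
  Add: X' → ε
  Add: X' → S

No remaining common prefixes — done.

Resulting grammar:
X → b X'
X' → b S
X' → ε
X' → S
F → S
F → b
S → F n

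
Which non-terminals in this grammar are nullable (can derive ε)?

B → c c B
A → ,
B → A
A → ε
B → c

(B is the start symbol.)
{ 'A', 'B' }

A non-terminal is nullable if it can derive ε (the empty string): either it has an ε-production, or it has a production whose right-hand side consists entirely of nullable non-terminals.

ε-productions: A → ε
So A is immediately nullable.
B → A: every symbol on the right is nullable, so B is nullable too.
Every non-terminal is now nullable.
Nullable = { 'A', 'B' }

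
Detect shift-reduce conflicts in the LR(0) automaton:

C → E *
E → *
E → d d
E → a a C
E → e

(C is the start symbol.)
A shift-reduce conflict occurs when an LR(0) state has both:
  - a complete (reduce) item [A → α .] (dot at the end), and
  - a shift item [B → β . c γ] (dot before a terminal).

Augment with C' → C and build the canonical LR(0) collection (I0 = CLOSURE({[C' → . C]}), then GOTO on every symbol after a dot until no new states appear). It has 11 states:
  I0: { [C → . E *], [C' → . C], [E → . *], [E → . a a C], [E → . d d], [E → . e] }  — shift
  I1: { [E → * .] }  — reduce
  I2: { [C' → C .] }  — accept
  I3: { [C → E . *] }  — shift
  I4: { [E → a . a C] }  — shift
  I5: { [E → d . d] }  — shift
  I6: { [E → e .] }  — reduce
  I7: { [E → d d .] }  — reduce
  I8: { [C → . E *], [E → . *], [E → . a a C], [E → . d d], [E → . e], [E → a a . C] }  — shift
  I9: { [E → a a C .] }  — reduce
  I10: { [C → E * .] }  — reduce

No state contains both a complete item and a shift item.

Answer: No shift-reduce conflicts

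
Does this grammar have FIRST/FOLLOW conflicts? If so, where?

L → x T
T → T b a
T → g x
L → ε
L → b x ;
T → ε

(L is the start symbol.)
Yes. T → T b a with FOLLOW(T) on { 'b' }

A FIRST/FOLLOW conflict occurs when a non-terminal N has a nullable alternative N → β (β ⇒* ε) and another alternative N → α with FIRST(α) ∩ FOLLOW(N) ≠ ∅: on such a lookahead the parser cannot decide between expanding α and letting N vanish via β.

Nullable non-terminals: L, T.
FIRST sets used below: FIRST(T) = { 'b', 'g', ε }

L: nullable alternative(s) L → ε; FOLLOW(L) = { $ }
  L → x T: FIRST \ {ε} = { 'x' } — disjoint from FOLLOW(L)
  L → ε: FIRST \ {ε} = { } — this is the only nullable alternative, skip
  L → b x ;: FIRST \ {ε} = { 'b' } — disjoint from FOLLOW(L)

T: nullable alternative(s) T → ε; FOLLOW(T) = { $, 'b' }
  T → T b a: FIRST \ {ε} = { 'b', 'g' } — overlaps FOLLOW(T) on { 'b' }: CONFLICT
  T → g x: FIRST \ {ε} = { 'g' } — disjoint from FOLLOW(T)
  T → ε: FIRST \ {ε} = { } — this is the only nullable alternative, skip

So the grammar has 1 FIRST/FOLLOW conflict (marked CONFLICT above).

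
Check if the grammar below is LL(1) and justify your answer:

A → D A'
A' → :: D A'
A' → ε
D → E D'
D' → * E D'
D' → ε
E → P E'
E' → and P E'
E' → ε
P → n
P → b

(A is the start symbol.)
Yes, the grammar is LL(1).

Relevant sets:
  FOLLOW(A') = { $ }
  FOLLOW(D') = { $, '::' }
  FOLLOW(E') = { $, '*', '::' }

For A':
  PREDICT(A' → :: D A') = { '::' }
  PREDICT(A' → ε) = { $ }
For D':
  PREDICT(D' → '*' E D') = { '*' }
  PREDICT(D' → ε) = { $, '::' }
For E':
  PREDICT(E' → and P E') = { 'and' }
  PREDICT(E' → ε) = { $, '*', '::' }
For P:
  PREDICT(P → n) = { 'n' }
  PREDICT(P → b) = { 'b' }
A, D, E have a single production, so nothing to check there.

All predict sets are disjoint. The grammar IS LL(1).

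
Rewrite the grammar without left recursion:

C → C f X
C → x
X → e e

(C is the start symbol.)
C is directly left-recursive. The standard transformation for
  A → A α₁ | ... | A α_m | β₁ | ... | β_n
is
  A  → β₁ A' | ... | β_n A'
  A' → α₁ A' | ... | α_m A' | ε

C → x becomes C → x C'
C → C f X becomes C' → f X C'
Add C' → ε

Productions for other non-terminals are unchanged:
  X → e e

Resulting grammar:
C → x C'
C' → f X C'
C' → ε
X → e e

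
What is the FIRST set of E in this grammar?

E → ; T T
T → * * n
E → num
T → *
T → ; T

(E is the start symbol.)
{ ';', 'num' }

To compute FIRST(E), examine every production with E on the left-hand side, reading each right-hand side left to right until a non-nullable symbol is reached.

From E → ; T T:
  - ';' is a terminal: add ';' and stop
From E → num:
  - num is a terminal: add 'num' and stop

Collecting: FIRST(E) = { ';', 'num' }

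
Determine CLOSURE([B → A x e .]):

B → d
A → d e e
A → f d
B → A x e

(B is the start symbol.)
{ [B → A x e .] }

Start with: [B → A x e .]
The dot is at the end, so nothing is added.

CLOSURE = { [B → A x e .] }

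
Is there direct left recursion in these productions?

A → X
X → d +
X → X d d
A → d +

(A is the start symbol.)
Yes, X is left-recursive

Direct left recursion occurs when N → N α for some non-terminal N (the right-hand side begins with the left-hand side itself).

A → X: starts with X
X → d +: starts with d
X → X d d: LEFT RECURSIVE (starts with X)
A → d +: starts with d

The grammar has direct left recursion on: X.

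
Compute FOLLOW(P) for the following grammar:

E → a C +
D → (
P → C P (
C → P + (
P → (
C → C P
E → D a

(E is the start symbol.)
{ '(', '+' }

In P → C P (: P is followed by '(', add FIRST('(') \ {ε} = { '(' }
In C → P + (: P is followed by '+' '(', add FIRST('+' '(') \ {ε} = { '+' }
In C → C P: P is at the end, add FOLLOW(C)

The FOLLOW sets referred to above (computed the same way, to a fixed point):
  FOLLOW(C) = { '(', '+' }

Taking the union: FOLLOW(P) = { '(', '+' }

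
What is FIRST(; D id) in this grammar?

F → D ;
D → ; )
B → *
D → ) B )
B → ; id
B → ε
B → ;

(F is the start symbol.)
{ ';' }

To compute FIRST(; D id), process the symbols left to right:
Symbol ; is a terminal. Add ';' and stop.
FIRST(; D id) = { ';' }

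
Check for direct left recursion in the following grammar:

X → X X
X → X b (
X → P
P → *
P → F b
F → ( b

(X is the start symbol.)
Direct left recursion occurs when N → N α for some non-terminal N (the right-hand side begins with the left-hand side itself).

X → X X: LEFT RECURSIVE (starts with X)
X → X b (: LEFT RECURSIVE (starts with X)
X → P: starts with P
P → *: starts with '*'
P → F b: starts with F
F → ( b: starts with '('

The grammar has direct left recursion on: X.

Answer: Yes, X is left-recursive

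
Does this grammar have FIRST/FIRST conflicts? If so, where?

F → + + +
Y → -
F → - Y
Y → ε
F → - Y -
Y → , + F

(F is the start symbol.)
Yes. F → '-' Y / F → '-' Y '-' on { '-' }

A FIRST/FIRST conflict occurs when two productions N → α and N → β for the same non-terminal have FIRST(α) ∩ FIRST(β) ≠ ∅ (with ε ∈ FIRST of a nullable right-hand side, so two nullable alternatives also conflict).

Productions for F:
  F → + + +: FIRST = { '+' }
  F → - Y: FIRST = { '-' }
  F → - Y -: FIRST = { '-' }
Productions for Y:
  Y → -: FIRST = { '-' }
  Y → ε: FIRST = { ε }
  Y → , + F: FIRST = { ',' }

Conflict for F: F → - Y and F → - Y -
  Overlap: { '-' }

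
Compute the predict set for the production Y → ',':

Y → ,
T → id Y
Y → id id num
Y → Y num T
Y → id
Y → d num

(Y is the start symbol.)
{ ',' }

PREDICT(Y → ',') = (FIRST(RHS) \ {ε}) ∪ (FOLLOW(Y) if ε ∈ FIRST(RHS), i.e. RHS ⇒* ε)
FIRST(',') = { ',' }
ε ∉ FIRST(','), so FOLLOW(Y) is not added.
PREDICT(Y → ',') = { ',' }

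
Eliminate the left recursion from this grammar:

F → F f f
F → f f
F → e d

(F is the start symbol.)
F is directly left-recursive. The standard transformation for
  A → A α₁ | ... | A α_m | β₁ | ... | β_n
is
  A  → β₁ A' | ... | β_n A'
  A' → α₁ A' | ... | α_m A' | ε

F → f f becomes F → f f F'
F → e d becomes F → e d F'
F → F f f becomes F' → f f F'
Add F' → ε

Resulting grammar:
F → f f F'
F → e d F'
F' → f f F'
F' → ε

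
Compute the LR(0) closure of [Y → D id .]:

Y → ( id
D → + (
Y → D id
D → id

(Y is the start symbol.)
{ [Y → D id .] }

Start with: [Y → D id .]
The dot is at the end, so nothing is added.

CLOSURE = { [Y → D id .] }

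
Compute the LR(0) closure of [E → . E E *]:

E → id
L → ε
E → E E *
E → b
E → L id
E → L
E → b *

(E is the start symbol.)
{ [E → . E E *], [E → . L id], [E → . L], [E → . b *], [E → . b], [E → . id], [L → .] }

To compute CLOSURE, for each item [A → α.Bβ] where B is a non-terminal, add [B → .γ] for all productions B → γ; repeat for the newly added items until nothing changes.

Start with: [E → . E E *]
  [E → . E E *] has the dot before E: add [E → . id], [E → . b], [E → . L id], [E → . L], [E → . b *]
  [E → . L id] has the dot before L: add [L → .]
No further items can be added.

CLOSURE = { [E → . E E *], [E → . L id], [E → . L], [E → . b *], [E → . b], [E → . id], [L → .] }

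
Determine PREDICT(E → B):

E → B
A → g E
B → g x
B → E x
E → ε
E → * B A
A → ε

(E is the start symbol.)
{ '*', 'g', 'x' }

PREDICT(E → B) = (FIRST(RHS) \ {ε}) ∪ (FOLLOW(E) if ε ∈ FIRST(RHS), i.e. RHS ⇒* ε)
FIRST(B) = { '*', 'g', 'x' }
FIRST(B) = { '*', 'g', 'x' }
ε ∉ FIRST(B), so FOLLOW(E) is not added.
PREDICT(E → B) = { '*', 'g', 'x' }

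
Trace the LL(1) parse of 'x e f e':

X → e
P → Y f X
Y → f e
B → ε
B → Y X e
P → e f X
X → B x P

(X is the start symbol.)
LL(1) parsing maintains a stack (initially the start symbol over $) and the input. At each step: if the stack top is a terminal, match it against the current input token; if it is a non-terminal N, replace it with the RHS of M[N, lookahead] (the unique production whose predict set contains the lookahead).

Stack is shown with the top on the left.

Stack    Input      Action
--------------------------
X $      x e f e $  output X → B x P
B x P $  x e f e $  output B → ε
x P $    x e f e $  match 'x'
P $      e f e $    output P → e f X
e f X $  e f e $    match 'e'
f X $    f e $      match 'f'
X $      e $        output X → e
e $      e $        match 'e'
$        $          accept

The string is accepted.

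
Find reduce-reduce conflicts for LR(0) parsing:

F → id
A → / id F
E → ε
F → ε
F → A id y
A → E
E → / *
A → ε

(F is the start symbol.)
Yes — I0: [A → .] vs [E → .]; I9: [A → .] vs [E → .]

A reduce-reduce conflict occurs when an LR(0) state has two complete items [A → α .] and [B → β .] — both call for a reduction, and with no lookahead the parser cannot choose between them.

Augment with F' → F and build the canonical LR(0) collection (I0 = CLOSURE({[F' → . F]}), then GOTO on every symbol after a dot until no new states appear). It has 11 states:
  I0: { [A → . / id F], [A → . E], [A → .], [E → . / *], [E → .], [F → . A id y], [F → . id], [F → .], [F' → . F] }  — shift, 3 reduces
  I1: { [A → / . id F], [E → / . *] }  — shift
  I2: { [F → A . id y] }  — shift
  I3: { [A → E .] }  — reduce
  I4: { [F' → F .] }  — accept
  I5: { [F → id .] }  — reduce
  I6: { [F → A id . y] }  — shift
  I7: { [F → A id y .] }  — reduce
  I8: { [E → / * .] }  — reduce
  I9: { [A → . / id F], [A → . E], [A → .], [A → / id . F], [E → . / *], [E → .], [F → . A id y], [F → . id], [F → .] }  — shift, 3 reduces
  I10: { [A → / id F .] }  — reduce

I0 contains complete items [A → .], [E → .], [F → .] — reduce-reduce conflict.
I9 contains complete items [A → .], [E → .], [F → .] — reduce-reduce conflict.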